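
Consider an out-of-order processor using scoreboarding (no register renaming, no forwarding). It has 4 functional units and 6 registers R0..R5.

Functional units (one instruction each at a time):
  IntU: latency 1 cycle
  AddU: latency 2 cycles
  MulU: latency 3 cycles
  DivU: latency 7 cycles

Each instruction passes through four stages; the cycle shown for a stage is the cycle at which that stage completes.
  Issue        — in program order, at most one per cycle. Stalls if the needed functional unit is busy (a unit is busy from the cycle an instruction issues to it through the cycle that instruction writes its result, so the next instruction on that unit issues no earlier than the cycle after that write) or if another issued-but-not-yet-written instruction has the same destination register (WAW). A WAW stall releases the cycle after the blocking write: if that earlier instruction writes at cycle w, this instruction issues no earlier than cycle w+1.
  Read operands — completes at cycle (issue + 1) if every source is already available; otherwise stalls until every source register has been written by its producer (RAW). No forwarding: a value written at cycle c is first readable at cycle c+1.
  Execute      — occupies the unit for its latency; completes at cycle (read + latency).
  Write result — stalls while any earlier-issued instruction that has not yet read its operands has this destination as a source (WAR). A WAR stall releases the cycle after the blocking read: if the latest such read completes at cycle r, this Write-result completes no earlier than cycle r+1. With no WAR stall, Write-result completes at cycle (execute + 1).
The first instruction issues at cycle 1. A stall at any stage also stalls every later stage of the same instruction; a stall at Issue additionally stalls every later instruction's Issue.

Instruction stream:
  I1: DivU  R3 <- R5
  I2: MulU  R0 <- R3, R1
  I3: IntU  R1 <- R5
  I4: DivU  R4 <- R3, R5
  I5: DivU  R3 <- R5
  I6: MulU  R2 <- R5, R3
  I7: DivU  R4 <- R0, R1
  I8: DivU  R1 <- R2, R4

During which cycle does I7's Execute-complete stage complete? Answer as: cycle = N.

cycle = 39

[I1] 1/2/9/10
[I2] 2/11/14/15  (RAW R3: wait I1 write@10)
[I3] 3/4/5/12  (WAR R1: wait I2 read@11)
[I4] 11/12/19/20  (struct: DivU busy until I1 writes@10)
[I5] 21/22/29/30  (struct: DivU busy until I4 writes@20)
[I6] 22/31/34/35  (RAW R3: wait I5 write@30)
[I7] 31/32/39/40  (struct: DivU busy until I5 writes@30)
[I8] 41/42/49/50  (struct: DivU busy until I7 writes@40)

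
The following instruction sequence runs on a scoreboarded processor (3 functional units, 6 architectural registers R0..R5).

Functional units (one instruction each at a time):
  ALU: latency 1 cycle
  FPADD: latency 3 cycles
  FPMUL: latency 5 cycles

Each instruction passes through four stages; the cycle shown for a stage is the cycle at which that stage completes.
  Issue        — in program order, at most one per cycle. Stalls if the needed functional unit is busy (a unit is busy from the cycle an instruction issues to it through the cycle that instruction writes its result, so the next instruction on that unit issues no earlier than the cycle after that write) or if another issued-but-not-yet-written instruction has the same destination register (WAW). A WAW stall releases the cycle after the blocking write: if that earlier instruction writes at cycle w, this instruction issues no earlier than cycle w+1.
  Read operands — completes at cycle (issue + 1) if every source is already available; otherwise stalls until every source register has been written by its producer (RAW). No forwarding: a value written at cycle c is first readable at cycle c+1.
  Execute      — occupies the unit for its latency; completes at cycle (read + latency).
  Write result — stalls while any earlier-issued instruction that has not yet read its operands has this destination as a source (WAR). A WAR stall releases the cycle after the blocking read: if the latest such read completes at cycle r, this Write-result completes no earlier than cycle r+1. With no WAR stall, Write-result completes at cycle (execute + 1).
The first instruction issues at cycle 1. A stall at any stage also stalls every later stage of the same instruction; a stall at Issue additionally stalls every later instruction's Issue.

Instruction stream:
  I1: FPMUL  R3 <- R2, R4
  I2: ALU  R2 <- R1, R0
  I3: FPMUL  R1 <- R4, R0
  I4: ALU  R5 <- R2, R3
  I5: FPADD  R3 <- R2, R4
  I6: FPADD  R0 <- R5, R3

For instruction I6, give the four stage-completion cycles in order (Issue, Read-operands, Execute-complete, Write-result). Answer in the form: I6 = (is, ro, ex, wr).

1) issue 1, read 2, done 7, write 8
2) issue 2, read 3, done 4, write 5
3) issue 9, read 10, done 15, write 16  <struct: FPMUL busy until I1 writes@8>
4) issue 10, read 11, done 12, write 13
5) issue 11, read 12, done 15, write 16
6) issue 17, read 18, done 21, write 22  <struct: FPADD busy until I5 writes@16>

I6 = (17, 18, 21, 22)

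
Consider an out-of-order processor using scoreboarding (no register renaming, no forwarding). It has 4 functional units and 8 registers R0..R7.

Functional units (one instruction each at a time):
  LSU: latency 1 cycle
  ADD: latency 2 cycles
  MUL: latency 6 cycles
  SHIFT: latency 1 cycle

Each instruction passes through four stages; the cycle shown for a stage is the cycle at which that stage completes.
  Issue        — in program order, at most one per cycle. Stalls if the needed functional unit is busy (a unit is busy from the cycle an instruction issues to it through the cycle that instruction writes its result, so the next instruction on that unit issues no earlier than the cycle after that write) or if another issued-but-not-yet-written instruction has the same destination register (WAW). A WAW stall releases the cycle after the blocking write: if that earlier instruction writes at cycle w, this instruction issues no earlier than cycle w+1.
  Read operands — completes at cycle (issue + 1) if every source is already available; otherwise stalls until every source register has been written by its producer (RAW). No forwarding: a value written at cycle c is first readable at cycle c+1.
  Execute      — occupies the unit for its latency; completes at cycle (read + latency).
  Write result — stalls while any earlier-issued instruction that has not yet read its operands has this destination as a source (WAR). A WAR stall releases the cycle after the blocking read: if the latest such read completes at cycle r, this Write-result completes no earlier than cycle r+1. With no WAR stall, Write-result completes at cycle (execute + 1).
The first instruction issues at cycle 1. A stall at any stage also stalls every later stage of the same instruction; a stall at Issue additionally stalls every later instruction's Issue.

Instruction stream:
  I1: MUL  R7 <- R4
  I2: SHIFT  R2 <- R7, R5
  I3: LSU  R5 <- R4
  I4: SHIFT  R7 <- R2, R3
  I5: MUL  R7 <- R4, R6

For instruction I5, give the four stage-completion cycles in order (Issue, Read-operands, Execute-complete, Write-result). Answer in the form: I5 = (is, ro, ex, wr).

[1] issue I1 (MUL)
[2] I1 read-ops; issue I2 (SHIFT)
[3] issue I3 (LSU)
[4] I3 read-ops
[5] I3 finished on LSU
[8] I1 finished on MUL
[9] I1→R7
[10] I2 read-ops
[11] I2 finished on SHIFT; I3→R5
[12] I2→R2
[13] issue I4 (SHIFT)
[14] I4 read-ops
[15] I4 finished on SHIFT
[16] I4→R7
[17] issue I5 (MUL)
[18] I5 read-ops
[24] I5 finished on MUL
[25] I5→R7

I5 = (17, 18, 24, 25)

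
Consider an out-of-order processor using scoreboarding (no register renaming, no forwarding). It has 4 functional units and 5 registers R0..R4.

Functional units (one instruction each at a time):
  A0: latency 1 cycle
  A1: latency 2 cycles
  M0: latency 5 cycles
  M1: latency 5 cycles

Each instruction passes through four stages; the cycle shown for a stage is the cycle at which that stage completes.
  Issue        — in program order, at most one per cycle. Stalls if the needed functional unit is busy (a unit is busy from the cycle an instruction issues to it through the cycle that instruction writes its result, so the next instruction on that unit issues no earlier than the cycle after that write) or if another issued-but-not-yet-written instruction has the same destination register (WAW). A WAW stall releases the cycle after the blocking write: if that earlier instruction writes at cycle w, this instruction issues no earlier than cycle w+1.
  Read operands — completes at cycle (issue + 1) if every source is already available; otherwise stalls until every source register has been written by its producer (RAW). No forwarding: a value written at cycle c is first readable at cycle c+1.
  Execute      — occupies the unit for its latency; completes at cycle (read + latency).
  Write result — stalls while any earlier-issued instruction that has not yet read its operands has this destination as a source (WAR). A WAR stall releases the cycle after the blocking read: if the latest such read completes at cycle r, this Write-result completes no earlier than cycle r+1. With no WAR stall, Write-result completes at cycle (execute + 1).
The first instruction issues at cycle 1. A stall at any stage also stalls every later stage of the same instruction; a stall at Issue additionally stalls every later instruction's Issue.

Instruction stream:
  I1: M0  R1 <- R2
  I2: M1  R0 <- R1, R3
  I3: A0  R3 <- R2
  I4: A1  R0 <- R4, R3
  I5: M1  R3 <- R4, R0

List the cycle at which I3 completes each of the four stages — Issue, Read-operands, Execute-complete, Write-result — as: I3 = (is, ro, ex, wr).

I3 = (3, 4, 5, 10)

I1 -> (1, 2, 7, 8)
I2 -> (2, 9, 14, 15)  // RAW R1: wait I1 write@8
I3 -> (3, 4, 5, 10)  // WAR R3: wait I2 read@9
I4 -> (16, 17, 19, 20)  // WAW R0: wait I2 write@15
I5 -> (17, 21, 26, 27)  // RAW R0: wait I4 write@20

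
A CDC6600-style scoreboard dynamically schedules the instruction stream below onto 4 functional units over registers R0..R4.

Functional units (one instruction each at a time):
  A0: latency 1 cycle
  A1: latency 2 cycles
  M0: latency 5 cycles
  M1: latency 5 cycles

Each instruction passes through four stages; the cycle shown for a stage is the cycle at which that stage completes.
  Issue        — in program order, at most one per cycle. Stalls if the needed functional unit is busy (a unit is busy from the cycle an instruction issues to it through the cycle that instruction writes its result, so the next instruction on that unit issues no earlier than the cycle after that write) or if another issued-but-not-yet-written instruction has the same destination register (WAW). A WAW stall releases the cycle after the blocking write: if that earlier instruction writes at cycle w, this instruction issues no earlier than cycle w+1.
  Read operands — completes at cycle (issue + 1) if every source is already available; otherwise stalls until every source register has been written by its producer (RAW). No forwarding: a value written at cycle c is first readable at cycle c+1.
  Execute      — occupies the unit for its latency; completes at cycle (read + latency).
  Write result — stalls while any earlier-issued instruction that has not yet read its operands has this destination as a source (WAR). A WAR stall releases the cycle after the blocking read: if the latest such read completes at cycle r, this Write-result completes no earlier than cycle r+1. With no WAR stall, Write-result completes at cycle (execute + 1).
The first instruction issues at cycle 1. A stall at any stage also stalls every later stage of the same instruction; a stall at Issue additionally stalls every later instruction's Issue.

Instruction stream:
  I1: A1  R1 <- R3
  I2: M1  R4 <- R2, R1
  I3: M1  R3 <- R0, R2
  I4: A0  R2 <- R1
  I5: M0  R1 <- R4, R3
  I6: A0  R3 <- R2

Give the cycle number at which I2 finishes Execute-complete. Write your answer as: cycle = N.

cycle 1: I1→A1
cycle 2: I1 RO; I2→M1
cycle 4: I1 EX
cycle 5: I1 WR R1
cycle 6: I2 RO
cycle 11: I2 EX
cycle 12: I2 WR R4
cycle 13: I3→M1
cycle 14: I3 RO; I4→A0
cycle 15: I4 RO; I5→M0
cycle 16: I4 EX
cycle 17: I4 WR R2
cycle 19: I3 EX
cycle 20: I3 WR R3
cycle 21: I5 RO; I6→A0
cycle 22: I6 RO
cycle 23: I6 EX
cycle 24: I6 WR R3
cycle 26: I5 EX
cycle 27: I5 WR R1

cycle = 11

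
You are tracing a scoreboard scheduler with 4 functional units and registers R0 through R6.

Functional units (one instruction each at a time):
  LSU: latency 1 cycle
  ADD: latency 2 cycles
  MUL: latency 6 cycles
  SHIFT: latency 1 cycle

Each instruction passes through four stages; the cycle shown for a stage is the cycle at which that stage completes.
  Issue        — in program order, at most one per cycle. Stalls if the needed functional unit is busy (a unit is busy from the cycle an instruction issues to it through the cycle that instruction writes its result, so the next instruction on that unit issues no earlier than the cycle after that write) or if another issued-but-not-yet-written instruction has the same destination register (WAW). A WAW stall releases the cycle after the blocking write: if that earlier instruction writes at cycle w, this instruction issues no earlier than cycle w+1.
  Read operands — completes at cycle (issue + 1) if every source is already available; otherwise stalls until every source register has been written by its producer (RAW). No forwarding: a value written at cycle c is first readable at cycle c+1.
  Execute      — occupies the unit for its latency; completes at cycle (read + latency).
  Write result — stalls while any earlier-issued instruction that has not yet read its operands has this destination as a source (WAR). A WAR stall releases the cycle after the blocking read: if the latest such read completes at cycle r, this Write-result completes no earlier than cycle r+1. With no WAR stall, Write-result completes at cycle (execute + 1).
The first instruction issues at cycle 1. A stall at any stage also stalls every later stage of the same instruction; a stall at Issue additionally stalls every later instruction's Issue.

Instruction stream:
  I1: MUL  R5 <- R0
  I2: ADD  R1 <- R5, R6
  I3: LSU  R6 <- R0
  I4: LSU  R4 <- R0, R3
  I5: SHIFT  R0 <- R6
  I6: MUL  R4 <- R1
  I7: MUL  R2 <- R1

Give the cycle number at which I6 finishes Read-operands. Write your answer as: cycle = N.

cycle 1: I1 issues→MUL
cycle 2: I1 reads | I2 issues→ADD
cycle 3: I3 issues→LSU
cycle 4: I3 reads
cycle 5: I3 exec-done
cycle 8: I1 exec-done
cycle 9: I1 writes R5
cycle 10: I2 reads
cycle 11: I3 writes R6
cycle 12: I2 exec-done | I4 issues→LSU
cycle 13: I2 writes R1 | I4 reads | I5 issues→SHIFT
cycle 14: I4 exec-done | I5 reads
cycle 15: I4 writes R4 | I5 exec-done
cycle 16: I5 writes R0 | I6 issues→MUL
cycle 17: I6 reads
cycle 23: I6 exec-done
cycle 24: I6 writes R4
cycle 25: I7 issues→MUL
cycle 26: I7 reads
cycle 32: I7 exec-done
cycle 33: I7 writes R2

cycle = 17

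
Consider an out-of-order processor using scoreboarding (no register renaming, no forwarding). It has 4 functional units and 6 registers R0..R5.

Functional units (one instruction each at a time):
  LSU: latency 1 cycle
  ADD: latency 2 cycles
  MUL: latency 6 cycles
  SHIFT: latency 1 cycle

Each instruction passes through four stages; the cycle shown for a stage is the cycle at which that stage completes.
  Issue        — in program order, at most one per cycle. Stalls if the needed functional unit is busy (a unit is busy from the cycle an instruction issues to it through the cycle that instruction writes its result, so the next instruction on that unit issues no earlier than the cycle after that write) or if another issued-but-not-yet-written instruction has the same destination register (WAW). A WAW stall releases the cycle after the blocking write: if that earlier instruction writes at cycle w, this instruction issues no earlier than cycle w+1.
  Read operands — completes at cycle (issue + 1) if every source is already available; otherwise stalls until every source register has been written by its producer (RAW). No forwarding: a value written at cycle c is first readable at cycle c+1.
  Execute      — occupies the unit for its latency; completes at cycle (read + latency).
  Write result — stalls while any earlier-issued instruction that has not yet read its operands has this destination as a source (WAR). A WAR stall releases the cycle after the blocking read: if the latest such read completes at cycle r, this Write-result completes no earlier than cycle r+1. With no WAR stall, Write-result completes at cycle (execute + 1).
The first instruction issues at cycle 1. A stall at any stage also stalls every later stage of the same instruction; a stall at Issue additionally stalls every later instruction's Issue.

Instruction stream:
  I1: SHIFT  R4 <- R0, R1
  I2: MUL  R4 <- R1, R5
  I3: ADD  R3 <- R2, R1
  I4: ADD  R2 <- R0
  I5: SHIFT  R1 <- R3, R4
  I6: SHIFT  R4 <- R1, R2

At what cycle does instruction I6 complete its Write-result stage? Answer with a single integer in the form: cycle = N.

cycle 1: I1 dispatched to SHIFT
cycle 2: I1 operands ready
cycle 3: I1 complete
cycle 4: R4←I1
cycle 5: I2 dispatched to MUL
cycle 6: I2 operands ready · I3 dispatched to ADD
cycle 7: I3 operands ready
cycle 9: I3 complete
cycle 10: R3←I3
cycle 11: I4 dispatched to ADD
cycle 12: I2 complete · I4 operands ready · I5 dispatched to SHIFT
cycle 13: R4←I2
cycle 14: I4 complete · I5 operands ready
cycle 15: R2←I4 · I5 complete
cycle 16: R1←I5
cycle 17: I6 dispatched to SHIFT
cycle 18: I6 operands ready
cycle 19: I6 complete
cycle 20: R4←I6

cycle = 20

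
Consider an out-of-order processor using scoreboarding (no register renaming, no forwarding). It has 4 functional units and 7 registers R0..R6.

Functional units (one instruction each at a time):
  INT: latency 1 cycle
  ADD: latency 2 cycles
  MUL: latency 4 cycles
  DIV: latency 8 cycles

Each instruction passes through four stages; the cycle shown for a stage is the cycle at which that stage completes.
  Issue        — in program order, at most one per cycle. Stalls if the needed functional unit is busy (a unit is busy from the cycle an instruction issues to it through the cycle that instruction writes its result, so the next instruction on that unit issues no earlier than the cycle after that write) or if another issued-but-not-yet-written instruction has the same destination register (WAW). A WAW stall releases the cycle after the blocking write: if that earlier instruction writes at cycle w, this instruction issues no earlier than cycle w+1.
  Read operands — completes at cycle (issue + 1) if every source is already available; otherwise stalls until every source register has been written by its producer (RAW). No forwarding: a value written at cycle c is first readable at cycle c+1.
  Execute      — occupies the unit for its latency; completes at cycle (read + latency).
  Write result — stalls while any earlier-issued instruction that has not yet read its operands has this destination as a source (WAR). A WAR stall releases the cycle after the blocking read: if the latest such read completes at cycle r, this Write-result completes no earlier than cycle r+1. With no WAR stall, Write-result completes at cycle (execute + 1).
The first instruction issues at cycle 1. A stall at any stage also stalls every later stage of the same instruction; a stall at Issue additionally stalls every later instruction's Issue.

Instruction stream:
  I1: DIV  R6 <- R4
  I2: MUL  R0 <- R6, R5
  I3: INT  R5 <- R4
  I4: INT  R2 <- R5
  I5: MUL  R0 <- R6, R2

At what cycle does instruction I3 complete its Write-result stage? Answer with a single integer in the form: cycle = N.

cycle = 13

I1 -> (1, 2, 10, 11)
I2 -> (2, 12, 16, 17)  // RAW R6: wait I1 write@11
I3 -> (3, 4, 5, 13)  // WAR R5: wait I2 read@12
I4 -> (14, 15, 16, 17)  // struct: INT busy until I3 writes@13
I5 -> (18, 19, 23, 24)  // struct: MUL busy until I2 writes@17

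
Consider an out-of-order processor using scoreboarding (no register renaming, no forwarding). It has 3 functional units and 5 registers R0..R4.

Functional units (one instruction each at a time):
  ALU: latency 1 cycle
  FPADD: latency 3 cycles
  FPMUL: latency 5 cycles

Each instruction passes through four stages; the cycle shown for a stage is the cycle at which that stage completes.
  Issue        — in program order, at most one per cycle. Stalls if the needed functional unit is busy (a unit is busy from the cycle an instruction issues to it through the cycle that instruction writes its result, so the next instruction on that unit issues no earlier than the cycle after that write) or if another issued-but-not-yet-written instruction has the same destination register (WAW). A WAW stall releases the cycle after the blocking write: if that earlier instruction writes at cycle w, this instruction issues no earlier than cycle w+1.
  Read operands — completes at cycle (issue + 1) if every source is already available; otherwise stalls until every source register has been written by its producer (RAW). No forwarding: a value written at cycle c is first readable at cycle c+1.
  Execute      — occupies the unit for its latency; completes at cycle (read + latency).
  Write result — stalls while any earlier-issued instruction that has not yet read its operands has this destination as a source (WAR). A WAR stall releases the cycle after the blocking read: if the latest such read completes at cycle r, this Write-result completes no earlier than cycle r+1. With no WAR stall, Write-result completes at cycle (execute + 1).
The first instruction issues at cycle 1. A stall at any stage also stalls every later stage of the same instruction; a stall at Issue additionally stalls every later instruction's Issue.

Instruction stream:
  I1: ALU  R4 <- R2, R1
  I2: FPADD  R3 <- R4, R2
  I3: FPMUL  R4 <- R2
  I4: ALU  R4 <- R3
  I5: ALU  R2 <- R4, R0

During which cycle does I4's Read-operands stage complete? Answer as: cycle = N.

  I1 | 1 | 2 | 3 | 4
  I2 | 2 | 5 | 8 | 9   RAW R4: wait I1 write@4
  I3 | 5 | 6 | 11 | 12   WAW R4: wait I1 write@4
  I4 | 13 | 14 | 15 | 16   WAW R4: wait I3 write@12
  I5 | 17 | 18 | 19 | 20   struct: ALU busy until I4 writes@16

cycle = 14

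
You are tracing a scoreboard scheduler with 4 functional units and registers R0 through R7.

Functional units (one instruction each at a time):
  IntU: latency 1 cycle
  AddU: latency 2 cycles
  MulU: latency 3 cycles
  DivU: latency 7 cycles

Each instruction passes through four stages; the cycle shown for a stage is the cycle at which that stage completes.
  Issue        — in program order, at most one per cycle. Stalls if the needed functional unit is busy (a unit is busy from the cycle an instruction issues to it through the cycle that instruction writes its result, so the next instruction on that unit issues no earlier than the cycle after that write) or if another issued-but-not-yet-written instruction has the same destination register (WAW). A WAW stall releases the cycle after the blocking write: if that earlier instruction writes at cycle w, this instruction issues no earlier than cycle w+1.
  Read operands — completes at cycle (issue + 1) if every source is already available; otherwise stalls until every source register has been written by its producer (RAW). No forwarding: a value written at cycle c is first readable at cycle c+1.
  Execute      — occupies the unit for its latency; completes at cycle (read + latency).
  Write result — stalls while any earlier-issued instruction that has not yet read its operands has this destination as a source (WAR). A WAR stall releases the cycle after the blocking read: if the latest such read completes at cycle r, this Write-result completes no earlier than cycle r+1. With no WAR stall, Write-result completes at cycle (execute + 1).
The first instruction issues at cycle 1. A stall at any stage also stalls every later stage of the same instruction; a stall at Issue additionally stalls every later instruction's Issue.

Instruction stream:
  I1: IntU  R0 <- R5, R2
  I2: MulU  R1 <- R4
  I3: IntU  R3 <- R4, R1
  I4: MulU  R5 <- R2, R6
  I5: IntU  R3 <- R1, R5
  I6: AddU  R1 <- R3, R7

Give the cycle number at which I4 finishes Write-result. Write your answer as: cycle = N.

t=1  I1 issues→IntU
t=2  I1 reads, I2 issues→MulU
t=3  I1 exec-done, I2 reads
t=4  I1 writes R0
t=5  I3 issues→IntU
t=6  I2 exec-done
t=7  I2 writes R1
t=8  I3 reads, I4 issues→MulU
t=9  I3 exec-done, I4 reads
t=10  I3 writes R3
t=11  I5 issues→IntU
t=12  I4 exec-done, I6 issues→AddU
t=13  I4 writes R5
t=14  I5 reads
t=15  I5 exec-done
t=16  I5 writes R3
t=17  I6 reads
t=19  I6 exec-done
t=20  I6 writes R1

cycle = 13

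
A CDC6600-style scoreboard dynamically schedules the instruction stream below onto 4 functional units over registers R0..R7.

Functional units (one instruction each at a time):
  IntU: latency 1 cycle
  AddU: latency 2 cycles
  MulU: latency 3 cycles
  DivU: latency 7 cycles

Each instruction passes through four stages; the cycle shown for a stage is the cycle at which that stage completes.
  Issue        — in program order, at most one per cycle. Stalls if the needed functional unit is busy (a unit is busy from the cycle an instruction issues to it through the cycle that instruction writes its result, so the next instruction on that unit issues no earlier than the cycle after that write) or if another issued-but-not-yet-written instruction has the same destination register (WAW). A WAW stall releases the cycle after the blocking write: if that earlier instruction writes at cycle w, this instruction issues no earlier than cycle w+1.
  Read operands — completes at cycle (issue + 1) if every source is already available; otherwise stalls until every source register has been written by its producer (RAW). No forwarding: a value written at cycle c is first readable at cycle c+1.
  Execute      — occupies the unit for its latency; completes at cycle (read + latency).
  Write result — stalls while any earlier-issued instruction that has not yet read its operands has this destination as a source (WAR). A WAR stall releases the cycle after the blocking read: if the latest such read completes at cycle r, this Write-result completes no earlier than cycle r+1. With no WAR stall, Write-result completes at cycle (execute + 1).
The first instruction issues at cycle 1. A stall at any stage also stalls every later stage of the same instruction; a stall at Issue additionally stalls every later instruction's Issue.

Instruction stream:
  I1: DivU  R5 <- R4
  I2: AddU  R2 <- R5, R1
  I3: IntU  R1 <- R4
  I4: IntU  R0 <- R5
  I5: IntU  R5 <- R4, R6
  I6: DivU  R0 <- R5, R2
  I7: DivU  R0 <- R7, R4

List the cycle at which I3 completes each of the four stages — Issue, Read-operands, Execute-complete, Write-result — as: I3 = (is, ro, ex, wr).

I1 -> (1, 2, 9, 10)
I2 -> (2, 11, 13, 14)  // RAW R5: wait I1 write@10
I3 -> (3, 4, 5, 12)  // WAR R1: wait I2 read@11
I4 -> (13, 14, 15, 16)  // struct: IntU busy until I3 writes@12
I5 -> (17, 18, 19, 20)  // struct: IntU busy until I4 writes@16
I6 -> (18, 21, 28, 29)  // RAW R5: wait I5 write@20
I7 -> (30, 31, 38, 39)  // struct: DivU busy until I6 writes@29

I3 = (3, 4, 5, 12)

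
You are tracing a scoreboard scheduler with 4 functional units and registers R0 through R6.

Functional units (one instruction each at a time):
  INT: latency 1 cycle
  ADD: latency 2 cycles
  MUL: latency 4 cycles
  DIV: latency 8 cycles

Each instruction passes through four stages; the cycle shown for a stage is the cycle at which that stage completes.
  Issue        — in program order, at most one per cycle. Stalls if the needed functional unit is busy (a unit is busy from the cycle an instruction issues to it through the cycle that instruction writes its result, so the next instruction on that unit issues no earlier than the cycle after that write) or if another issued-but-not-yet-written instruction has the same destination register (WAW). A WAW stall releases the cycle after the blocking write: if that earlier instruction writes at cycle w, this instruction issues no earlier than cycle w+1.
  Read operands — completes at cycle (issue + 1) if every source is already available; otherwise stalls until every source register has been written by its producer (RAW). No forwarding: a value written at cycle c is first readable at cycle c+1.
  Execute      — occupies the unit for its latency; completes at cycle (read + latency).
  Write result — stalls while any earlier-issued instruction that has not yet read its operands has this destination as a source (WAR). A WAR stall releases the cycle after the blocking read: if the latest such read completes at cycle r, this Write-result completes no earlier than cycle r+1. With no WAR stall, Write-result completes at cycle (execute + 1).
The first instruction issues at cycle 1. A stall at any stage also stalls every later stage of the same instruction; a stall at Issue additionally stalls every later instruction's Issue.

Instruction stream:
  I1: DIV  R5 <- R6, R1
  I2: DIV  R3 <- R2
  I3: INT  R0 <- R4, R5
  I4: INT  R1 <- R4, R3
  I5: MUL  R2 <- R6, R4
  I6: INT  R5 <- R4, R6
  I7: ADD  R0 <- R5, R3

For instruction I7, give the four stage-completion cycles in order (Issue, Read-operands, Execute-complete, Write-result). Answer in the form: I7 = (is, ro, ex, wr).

I7 = (27, 30, 32, 33)

c1: I1 issues→DIV
c2: I1 reads
c10: I1 exec-done
c11: I1 writes R5
c12: I2 issues→DIV
c13: I2 reads · I3 issues→INT
c14: I3 reads
c15: I3 exec-done
c16: I3 writes R0
c17: I4 issues→INT
c18: I5 issues→MUL
c19: I5 reads
c21: I2 exec-done
c22: I2 writes R3
c23: I4 reads · I5 exec-done
c24: I4 exec-done · I5 writes R2
c25: I4 writes R1
c26: I6 issues→INT
c27: I6 reads · I7 issues→ADD
c28: I6 exec-done
c29: I6 writes R5
c30: I7 reads
c32: I7 exec-done
c33: I7 writes R0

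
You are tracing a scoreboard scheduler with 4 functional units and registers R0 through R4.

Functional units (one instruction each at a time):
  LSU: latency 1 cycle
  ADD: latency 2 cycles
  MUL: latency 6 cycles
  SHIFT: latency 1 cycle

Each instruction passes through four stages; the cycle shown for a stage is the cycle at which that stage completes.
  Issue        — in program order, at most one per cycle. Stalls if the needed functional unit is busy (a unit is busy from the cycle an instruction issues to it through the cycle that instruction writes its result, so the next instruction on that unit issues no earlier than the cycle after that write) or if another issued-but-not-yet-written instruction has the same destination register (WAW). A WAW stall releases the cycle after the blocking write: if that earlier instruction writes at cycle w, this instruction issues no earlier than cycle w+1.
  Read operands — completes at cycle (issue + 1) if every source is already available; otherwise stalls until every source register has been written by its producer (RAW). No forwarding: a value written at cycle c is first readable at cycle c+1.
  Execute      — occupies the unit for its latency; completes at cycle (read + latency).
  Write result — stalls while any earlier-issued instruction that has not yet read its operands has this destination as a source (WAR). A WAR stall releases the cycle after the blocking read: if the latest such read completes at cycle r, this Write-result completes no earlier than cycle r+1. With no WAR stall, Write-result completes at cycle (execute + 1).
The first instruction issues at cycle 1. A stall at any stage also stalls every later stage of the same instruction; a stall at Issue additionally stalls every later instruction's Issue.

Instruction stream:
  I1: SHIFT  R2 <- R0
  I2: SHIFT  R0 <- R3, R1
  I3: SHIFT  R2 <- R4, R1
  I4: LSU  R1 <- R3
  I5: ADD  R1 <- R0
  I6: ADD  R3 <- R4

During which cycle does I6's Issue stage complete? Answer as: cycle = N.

cycle = 19

[1] I1→SHIFT
[2] I1 RO
[3] I1 EX
[4] I1 WR R2
[5] I2→SHIFT
[6] I2 RO
[7] I2 EX
[8] I2 WR R0
[9] I3→SHIFT
[10] I3 RO; I4→LSU
[11] I3 EX; I4 RO
[12] I3 WR R2; I4 EX
[13] I4 WR R1
[14] I5→ADD
[15] I5 RO
[17] I5 EX
[18] I5 WR R1
[19] I6→ADD
[20] I6 RO
[22] I6 EX
[23] I6 WR R3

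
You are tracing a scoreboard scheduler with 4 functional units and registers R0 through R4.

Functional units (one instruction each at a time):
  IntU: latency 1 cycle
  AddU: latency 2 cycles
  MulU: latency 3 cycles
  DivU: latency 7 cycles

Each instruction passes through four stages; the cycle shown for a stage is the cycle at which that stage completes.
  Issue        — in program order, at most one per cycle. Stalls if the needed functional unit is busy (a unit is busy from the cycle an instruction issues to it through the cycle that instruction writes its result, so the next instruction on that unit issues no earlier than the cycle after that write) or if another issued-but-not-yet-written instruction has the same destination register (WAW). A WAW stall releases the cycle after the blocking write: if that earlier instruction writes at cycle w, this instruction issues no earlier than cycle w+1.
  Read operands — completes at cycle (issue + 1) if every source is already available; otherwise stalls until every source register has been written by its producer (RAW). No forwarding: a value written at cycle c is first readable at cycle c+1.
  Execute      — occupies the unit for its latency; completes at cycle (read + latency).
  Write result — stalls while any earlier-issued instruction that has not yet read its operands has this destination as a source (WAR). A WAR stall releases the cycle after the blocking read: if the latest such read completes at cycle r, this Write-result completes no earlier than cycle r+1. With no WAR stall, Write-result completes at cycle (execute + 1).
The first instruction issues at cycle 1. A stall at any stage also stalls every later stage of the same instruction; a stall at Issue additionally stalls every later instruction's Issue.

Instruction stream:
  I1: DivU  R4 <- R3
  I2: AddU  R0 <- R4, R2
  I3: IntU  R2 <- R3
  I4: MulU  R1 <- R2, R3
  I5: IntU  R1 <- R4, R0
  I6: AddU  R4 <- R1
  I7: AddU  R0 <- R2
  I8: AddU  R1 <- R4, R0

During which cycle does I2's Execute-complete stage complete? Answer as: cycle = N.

I1: IS=1 RO=2 EX=9 WR=10
I2: IS=2 RO=11 EX=13 WR=14  [RAW R4: wait I1 write@10]
I3: IS=3 RO=4 EX=5 WR=12  [WAR R2: wait I2 read@11]
I4: IS=4 RO=13 EX=16 WR=17  [RAW R2: wait I3 write@12]
I5: IS=18 RO=19 EX=20 WR=21  [WAW R1: wait I4 write@17]
I6: IS=19 RO=22 EX=24 WR=25  [RAW R1: wait I5 write@21]
I7: IS=26 RO=27 EX=29 WR=30  [struct: AddU busy until I6 writes@25]
I8: IS=31 RO=32 EX=34 WR=35  [struct: AddU busy until I7 writes@30]

cycle = 13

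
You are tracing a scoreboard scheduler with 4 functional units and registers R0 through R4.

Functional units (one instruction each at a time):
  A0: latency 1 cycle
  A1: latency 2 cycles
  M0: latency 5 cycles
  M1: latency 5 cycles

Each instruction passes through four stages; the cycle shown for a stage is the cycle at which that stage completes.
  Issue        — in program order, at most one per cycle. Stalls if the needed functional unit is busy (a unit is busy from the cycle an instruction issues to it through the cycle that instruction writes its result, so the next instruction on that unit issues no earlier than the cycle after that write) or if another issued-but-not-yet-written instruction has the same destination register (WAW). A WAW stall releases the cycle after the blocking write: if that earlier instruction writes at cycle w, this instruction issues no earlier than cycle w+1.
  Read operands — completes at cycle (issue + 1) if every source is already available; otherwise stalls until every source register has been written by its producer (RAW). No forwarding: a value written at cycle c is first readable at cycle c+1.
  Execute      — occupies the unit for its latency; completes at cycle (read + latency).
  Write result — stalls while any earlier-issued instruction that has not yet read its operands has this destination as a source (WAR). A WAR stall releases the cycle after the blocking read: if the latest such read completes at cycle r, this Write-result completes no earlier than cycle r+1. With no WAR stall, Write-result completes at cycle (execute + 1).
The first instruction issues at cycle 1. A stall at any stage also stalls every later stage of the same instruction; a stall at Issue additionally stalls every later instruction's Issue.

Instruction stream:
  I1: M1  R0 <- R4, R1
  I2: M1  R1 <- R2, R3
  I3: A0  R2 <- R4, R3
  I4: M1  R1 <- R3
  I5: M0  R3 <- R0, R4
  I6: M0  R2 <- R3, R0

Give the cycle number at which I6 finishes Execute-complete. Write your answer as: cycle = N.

cycle = 32

t=1  issue I1 (M1)
t=2  I1 read-ops
t=7  I1 finished on M1
t=8  I1→R0
t=9  issue I2 (M1)
t=10  I2 read-ops | issue I3 (A0)
t=11  I3 read-ops
t=12  I3 finished on A0
t=13  I3→R2
t=15  I2 finished on M1
t=16  I2→R1
t=17  issue I4 (M1)
t=18  I4 read-ops | issue I5 (M0)
t=19  I5 read-ops
t=23  I4 finished on M1
t=24  I4→R1 | I5 finished on M0
t=25  I5→R3
t=26  issue I6 (M0)
t=27  I6 read-ops
t=32  I6 finished on M0
t=33  I6→R2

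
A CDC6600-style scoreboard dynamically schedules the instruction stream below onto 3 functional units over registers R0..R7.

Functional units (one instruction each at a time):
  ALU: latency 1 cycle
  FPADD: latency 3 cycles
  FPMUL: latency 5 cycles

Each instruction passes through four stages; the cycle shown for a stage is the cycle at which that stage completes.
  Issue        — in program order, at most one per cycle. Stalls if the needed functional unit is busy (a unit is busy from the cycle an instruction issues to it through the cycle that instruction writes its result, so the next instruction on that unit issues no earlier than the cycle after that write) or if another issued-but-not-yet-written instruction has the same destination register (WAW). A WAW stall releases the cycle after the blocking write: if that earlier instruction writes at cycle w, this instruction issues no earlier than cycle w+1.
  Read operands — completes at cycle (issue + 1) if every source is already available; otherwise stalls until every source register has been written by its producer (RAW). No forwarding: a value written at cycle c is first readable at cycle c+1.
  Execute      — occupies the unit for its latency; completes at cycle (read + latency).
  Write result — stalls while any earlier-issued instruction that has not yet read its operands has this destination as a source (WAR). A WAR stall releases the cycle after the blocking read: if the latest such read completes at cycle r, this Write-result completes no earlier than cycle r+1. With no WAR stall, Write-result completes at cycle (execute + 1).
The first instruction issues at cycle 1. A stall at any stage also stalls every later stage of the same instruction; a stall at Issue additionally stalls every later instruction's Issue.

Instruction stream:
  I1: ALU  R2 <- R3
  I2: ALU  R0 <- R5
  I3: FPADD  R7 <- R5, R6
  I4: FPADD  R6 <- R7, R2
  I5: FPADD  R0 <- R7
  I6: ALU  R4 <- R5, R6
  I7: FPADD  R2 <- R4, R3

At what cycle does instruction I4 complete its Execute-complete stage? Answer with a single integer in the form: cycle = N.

c1: I1→ALU
c2: I1 RO
c3: I1 EX
c4: I1 WR R2
c5: I2→ALU
c6: I2 RO · I3→FPADD
c7: I2 EX · I3 RO
c8: I2 WR R0
c10: I3 EX
c11: I3 WR R7
c12: I4→FPADD
c13: I4 RO
c16: I4 EX
c17: I4 WR R6
c18: I5→FPADD
c19: I5 RO · I6→ALU
c20: I6 RO
c21: I6 EX
c22: I5 EX · I6 WR R4
c23: I5 WR R0
c24: I7→FPADD
c25: I7 RO
c28: I7 EX
c29: I7 WR R2

cycle = 16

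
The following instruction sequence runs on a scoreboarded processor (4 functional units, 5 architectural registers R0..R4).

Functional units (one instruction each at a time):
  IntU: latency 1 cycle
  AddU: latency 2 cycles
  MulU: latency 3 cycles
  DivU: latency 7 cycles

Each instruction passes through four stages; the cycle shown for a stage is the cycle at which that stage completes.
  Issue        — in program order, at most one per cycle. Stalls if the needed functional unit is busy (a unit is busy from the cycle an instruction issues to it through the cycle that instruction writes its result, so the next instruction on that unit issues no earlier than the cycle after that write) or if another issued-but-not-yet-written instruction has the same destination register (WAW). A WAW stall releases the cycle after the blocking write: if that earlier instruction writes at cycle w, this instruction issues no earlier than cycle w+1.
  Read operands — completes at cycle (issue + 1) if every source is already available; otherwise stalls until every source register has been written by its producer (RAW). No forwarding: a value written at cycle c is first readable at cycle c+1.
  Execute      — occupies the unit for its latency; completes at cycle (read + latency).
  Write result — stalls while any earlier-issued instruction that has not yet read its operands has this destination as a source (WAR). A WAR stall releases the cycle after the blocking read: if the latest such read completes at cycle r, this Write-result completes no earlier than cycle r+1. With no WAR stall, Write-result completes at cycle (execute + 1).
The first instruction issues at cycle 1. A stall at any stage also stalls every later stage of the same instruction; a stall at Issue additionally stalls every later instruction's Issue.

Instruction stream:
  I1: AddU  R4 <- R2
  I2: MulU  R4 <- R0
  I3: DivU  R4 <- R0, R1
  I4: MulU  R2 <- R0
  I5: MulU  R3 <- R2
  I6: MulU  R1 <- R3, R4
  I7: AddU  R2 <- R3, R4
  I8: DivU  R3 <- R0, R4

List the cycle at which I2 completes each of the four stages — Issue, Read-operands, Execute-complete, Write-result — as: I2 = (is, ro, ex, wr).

I2 = (6, 7, 10, 11)

I1: IS=1 RO=2 EX=4 WR=5
I2: IS=6 RO=7 EX=10 WR=11  [WAW R4: wait I1 write@5]
I3: IS=12 RO=13 EX=20 WR=21  [WAW R4: wait I2 write@11]
I4: IS=13 RO=14 EX=17 WR=18
I5: IS=19 RO=20 EX=23 WR=24  [struct: MulU busy until I4 writes@18]
I6: IS=25 RO=26 EX=29 WR=30  [struct: MulU busy until I5 writes@24]
I7: IS=26 RO=27 EX=29 WR=30
I8: IS=27 RO=28 EX=35 WR=36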